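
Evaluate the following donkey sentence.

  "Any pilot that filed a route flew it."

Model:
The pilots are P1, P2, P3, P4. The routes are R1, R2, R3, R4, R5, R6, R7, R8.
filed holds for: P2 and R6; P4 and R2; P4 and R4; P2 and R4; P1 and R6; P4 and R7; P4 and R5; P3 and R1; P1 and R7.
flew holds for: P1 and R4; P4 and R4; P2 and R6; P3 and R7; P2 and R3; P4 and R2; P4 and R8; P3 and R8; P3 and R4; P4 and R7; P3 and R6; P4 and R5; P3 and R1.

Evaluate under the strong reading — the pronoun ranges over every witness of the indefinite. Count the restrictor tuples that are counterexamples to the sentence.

3

"it" takes "a route" as antecedent — a donkey pronoun bound across the clause boundary.
Strong reading: for every (p,r) with filed(p,r), flew(p,r).
Restrictor pairs: (P1,R6) ✗  (P1,R7) ✗  (P2,R4) ✗  (P2,R6) ✓  (P3,R1) ✓  (P4,R2) ✓  (P4,R4) ✓  (P4,R5) ✓  (P4,R7) ✓
Counterexamples (restrictor pairs failing the scope): 3.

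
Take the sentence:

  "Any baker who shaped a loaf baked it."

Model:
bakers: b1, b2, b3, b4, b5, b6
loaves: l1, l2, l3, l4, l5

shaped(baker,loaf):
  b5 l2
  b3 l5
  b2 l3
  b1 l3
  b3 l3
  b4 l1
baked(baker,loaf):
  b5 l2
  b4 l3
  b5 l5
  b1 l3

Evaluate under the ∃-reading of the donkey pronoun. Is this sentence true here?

"it" takes "a loaf" as antecedent — a donkey pronoun bound across the clause boundary.
Weak reading: every baker b with some shaped-loaf has at least one shaped-loaf l such that baked(b,l).
Per baker: b1:✓  b2:✗  b3:✗  b4:✗  b5:✓
b2 has no witness among its shaped-loaves.

False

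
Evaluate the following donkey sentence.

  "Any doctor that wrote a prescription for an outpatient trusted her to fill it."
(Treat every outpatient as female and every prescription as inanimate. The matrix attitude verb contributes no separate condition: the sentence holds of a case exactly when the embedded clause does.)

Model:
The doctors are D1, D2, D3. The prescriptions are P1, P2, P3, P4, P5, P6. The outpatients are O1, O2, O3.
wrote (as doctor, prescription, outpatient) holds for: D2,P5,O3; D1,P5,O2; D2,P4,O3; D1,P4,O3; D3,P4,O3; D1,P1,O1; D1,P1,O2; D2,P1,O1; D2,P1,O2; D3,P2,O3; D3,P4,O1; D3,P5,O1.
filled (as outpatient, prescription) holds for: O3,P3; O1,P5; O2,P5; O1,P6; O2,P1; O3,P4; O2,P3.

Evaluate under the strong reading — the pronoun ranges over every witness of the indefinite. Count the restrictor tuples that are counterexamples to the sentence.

"her" takes "an outpatient" as antecedent and "it" takes "a prescription"; both are donkey pronouns co-varying with the restrictor.
Strong reading: for every (d,p,o) with wrote(d,p,o), filled(o,p).
Restrictor triples: (D1,P1,O1)→filled(O1,P1) ✗  (D1,P1,O2)→filled(O2,P1) ✓  (D1,P4,O3)→filled(O3,P4) ✓  (D1,P5,O2)→filled(O2,P5) ✓  (D2,P1,O1)→filled(O1,P1) ✗  (D2,P1,O2)→filled(O2,P1) ✓  (D2,P4,O3)→filled(O3,P4) ✓  (D2,P5,O3)→filled(O3,P5) ✗  (D3,P2,O3)→filled(O3,P2) ✗  (D3,P4,O1)→filled(O1,P4) ✗  (D3,P4,O3)→filled(O3,P4) ✓  (D3,P5,O1)→filled(O1,P5) ✓
Counterexamples (restrictor triples failing the scope): 5.

5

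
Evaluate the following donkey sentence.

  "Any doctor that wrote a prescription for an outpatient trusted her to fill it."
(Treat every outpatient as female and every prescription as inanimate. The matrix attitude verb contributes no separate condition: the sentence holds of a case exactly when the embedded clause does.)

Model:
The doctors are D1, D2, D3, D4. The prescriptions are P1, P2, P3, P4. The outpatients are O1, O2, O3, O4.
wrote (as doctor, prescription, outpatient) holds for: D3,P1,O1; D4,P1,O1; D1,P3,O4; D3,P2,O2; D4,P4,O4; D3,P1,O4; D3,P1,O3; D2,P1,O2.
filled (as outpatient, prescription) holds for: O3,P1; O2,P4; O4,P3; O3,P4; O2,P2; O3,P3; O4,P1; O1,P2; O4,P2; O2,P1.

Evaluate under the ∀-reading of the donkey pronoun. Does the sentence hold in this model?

"her" takes "an outpatient" as antecedent and "it" takes "a prescription"; both are donkey pronouns co-varying with the restrictor.
Strong reading: for every (d,p,o) with wrote(d,p,o), filled(o,p).
Restrictor triples: (D1,P3,O4)→filled(O4,P3) ✓  (D2,P1,O2)→filled(O2,P1) ✓  (D3,P1,O1)→filled(O1,P1) ✗  (D3,P1,O3)→filled(O3,P1) ✓  (D3,P1,O4)→filled(O4,P1) ✓  (D3,P2,O2)→filled(O2,P2) ✓  (D4,P1,O1)→filled(O1,P1) ✗  (D4,P4,O4)→filled(O4,P4) ✗
Counterexample: (D3,P1,O1) — filled(O1,P1) does not hold.

False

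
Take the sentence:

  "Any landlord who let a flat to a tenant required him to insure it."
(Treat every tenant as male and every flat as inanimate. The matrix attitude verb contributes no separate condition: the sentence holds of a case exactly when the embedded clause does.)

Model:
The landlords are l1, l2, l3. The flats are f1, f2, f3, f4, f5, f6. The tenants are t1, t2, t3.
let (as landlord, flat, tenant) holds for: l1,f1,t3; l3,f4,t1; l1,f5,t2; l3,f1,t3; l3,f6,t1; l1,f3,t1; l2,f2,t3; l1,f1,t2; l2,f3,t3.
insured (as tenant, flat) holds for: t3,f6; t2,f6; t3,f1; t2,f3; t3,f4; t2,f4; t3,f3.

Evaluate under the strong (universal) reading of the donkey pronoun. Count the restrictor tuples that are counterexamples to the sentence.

6

"him" takes "a tenant" as antecedent and "it" takes "a flat"; both are donkey pronouns co-varying with the restrictor.
Strong reading: for every (l,f,t) with let(l,f,t), insured(t,f).
Restrictor triples: (l1,f1,t2)→insured(t2,f1) ✗  (l1,f1,t3)→insured(t3,f1) ✓  (l1,f3,t1)→insured(t1,f3) ✗  (l1,f5,t2)→insured(t2,f5) ✗  (l2,f2,t3)→insured(t3,f2) ✗  (l2,f3,t3)→insured(t3,f3) ✓  (l3,f1,t3)→insured(t3,f1) ✓  (l3,f4,t1)→insured(t1,f4) ✗  (l3,f6,t1)→insured(t1,f6) ✗
Counterexamples (restrictor triples failing the scope): 6.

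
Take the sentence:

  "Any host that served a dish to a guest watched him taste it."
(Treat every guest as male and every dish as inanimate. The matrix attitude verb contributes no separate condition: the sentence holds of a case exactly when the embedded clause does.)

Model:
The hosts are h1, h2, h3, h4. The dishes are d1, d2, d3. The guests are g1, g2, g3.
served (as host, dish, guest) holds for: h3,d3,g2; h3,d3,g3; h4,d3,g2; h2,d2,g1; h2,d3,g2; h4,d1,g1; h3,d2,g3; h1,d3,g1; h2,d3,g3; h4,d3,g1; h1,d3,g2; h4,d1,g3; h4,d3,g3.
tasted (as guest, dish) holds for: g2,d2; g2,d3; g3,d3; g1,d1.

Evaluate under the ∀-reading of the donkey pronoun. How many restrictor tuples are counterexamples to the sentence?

"him" takes "a guest" as antecedent and "it" takes "a dish"; both are donkey pronouns co-varying with the restrictor.
Strong reading: for every (h,d,g) with served(h,d,g), tasted(g,d).
Restrictor triples: (h1,d3,g1)→tasted(g1,d3) ✗  (h1,d3,g2)→tasted(g2,d3) ✓  (h2,d2,g1)→tasted(g1,d2) ✗  (h2,d3,g2)→tasted(g2,d3) ✓  (h2,d3,g3)→tasted(g3,d3) ✓  (h3,d2,g3)→tasted(g3,d2) ✗  (h3,d3,g2)→tasted(g2,d3) ✓  (h3,d3,g3)→tasted(g3,d3) ✓  (h4,d1,g1)→tasted(g1,d1) ✓  (h4,d1,g3)→tasted(g3,d1) ✗  (h4,d3,g1)→tasted(g1,d3) ✗  (h4,d3,g2)→tasted(g2,d3) ✓  (h4,d3,g3)→tasted(g3,d3) ✓
Counterexamples (restrictor triples failing the scope): 5.

5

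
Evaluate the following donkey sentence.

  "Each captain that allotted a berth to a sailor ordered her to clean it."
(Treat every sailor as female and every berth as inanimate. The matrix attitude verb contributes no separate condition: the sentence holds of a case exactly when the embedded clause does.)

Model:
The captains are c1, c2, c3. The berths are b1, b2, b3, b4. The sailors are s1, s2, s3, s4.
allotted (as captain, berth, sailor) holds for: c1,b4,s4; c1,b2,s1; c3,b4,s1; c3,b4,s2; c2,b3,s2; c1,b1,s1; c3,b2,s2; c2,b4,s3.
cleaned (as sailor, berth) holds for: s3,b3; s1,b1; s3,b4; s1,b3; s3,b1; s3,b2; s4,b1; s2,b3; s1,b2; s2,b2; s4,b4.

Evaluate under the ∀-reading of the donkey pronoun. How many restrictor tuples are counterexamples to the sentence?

2

"her" takes "a sailor" as antecedent and "it" takes "a berth"; both are donkey pronouns co-varying with the restrictor.
Strong reading: for every (c,b,s) with allotted(c,b,s), cleaned(s,b).
Restrictor triples: (c1,b1,s1)→cleaned(s1,b1) ✓  (c1,b2,s1)→cleaned(s1,b2) ✓  (c1,b4,s4)→cleaned(s4,b4) ✓  (c2,b3,s2)→cleaned(s2,b3) ✓  (c2,b4,s3)→cleaned(s3,b4) ✓  (c3,b2,s2)→cleaned(s2,b2) ✓  (c3,b4,s1)→cleaned(s1,b4) ✗  (c3,b4,s2)→cleaned(s2,b4) ✗
Counterexamples (restrictor triples failing the scope): 2.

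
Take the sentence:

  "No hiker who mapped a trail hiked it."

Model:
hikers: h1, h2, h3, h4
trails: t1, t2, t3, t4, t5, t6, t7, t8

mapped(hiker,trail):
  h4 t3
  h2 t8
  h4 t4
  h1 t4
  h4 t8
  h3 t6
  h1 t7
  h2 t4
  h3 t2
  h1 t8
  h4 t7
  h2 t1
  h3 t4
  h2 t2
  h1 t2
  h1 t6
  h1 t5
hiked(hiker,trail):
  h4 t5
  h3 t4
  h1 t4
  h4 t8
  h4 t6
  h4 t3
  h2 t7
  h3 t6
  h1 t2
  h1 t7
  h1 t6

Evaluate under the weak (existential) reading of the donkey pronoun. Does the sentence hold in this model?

"it" takes "a trail" as antecedent — a donkey pronoun bound across the clause boundary.
Truth condition: for no (h,t) with mapped(h,t) does hiked(h,t) hold.
Restrictor pairs — does the scope hold? (h1,t2):holds  (h1,t4):holds  (h1,t5):fails  (h1,t6):holds  (h1,t7):holds  (h1,t8):fails  (h2,t1):fails  (h2,t2):fails  (h2,t4):fails  (h2,t8):fails  (h3,t2):fails  (h3,t4):holds  (h3,t6):holds  (h4,t3):holds  (h4,t4):fails  (h4,t7):fails  (h4,t8):holds
Scope holds for 8 pair(s), so the sentence is false.

False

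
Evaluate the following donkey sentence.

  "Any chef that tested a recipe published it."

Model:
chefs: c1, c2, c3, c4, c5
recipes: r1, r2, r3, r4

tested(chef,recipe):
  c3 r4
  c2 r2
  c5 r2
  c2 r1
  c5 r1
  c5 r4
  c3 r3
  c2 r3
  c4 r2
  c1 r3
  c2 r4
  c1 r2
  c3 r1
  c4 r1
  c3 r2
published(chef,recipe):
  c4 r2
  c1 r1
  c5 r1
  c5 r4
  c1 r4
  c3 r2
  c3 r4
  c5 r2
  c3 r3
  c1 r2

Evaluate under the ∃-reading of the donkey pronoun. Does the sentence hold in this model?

False

"it" takes "a recipe" as antecedent — a donkey pronoun bound across the clause boundary.
Weak reading: every chef c with some tested-recipe has at least one tested-recipe r such that published(c,r).
Per chef: c1:✓  c2:✗  c3:✓  c4:✓  c5:✓
c2 has no witness among its tested-recipes.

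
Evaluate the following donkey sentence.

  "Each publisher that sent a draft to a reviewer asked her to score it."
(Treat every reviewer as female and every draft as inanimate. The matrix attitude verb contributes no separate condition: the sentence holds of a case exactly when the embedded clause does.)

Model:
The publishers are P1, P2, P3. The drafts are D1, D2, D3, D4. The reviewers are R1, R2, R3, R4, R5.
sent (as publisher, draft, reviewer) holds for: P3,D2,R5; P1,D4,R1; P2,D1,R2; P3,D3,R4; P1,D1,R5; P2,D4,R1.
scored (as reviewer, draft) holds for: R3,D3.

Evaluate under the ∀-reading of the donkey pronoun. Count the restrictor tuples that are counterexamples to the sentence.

"her" takes "a reviewer" as antecedent and "it" takes "a draft"; both are donkey pronouns co-varying with the restrictor.
Strong reading: for every (p,d,r) with sent(p,d,r), scored(r,d).
Restrictor triples: (P1,D1,R5)→scored(R5,D1) ✗  (P1,D4,R1)→scored(R1,D4) ✗  (P2,D1,R2)→scored(R2,D1) ✗  (P2,D4,R1)→scored(R1,D4) ✗  (P3,D2,R5)→scored(R5,D2) ✗  (P3,D3,R4)→scored(R4,D3) ✗
Counterexamples (restrictor triples failing the scope): 6.

6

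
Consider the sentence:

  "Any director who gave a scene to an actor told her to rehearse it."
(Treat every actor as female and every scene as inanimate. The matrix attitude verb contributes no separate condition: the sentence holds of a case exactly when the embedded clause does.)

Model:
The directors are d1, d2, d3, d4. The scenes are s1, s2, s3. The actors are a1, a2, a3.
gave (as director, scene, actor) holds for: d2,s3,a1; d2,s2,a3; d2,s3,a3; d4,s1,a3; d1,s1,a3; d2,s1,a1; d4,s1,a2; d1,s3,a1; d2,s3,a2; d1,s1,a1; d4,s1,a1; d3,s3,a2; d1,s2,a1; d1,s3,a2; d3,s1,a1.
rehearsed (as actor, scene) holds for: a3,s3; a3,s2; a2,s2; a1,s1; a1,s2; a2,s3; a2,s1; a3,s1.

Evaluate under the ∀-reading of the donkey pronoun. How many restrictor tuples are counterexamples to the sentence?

2

"her" takes "an actor" as antecedent and "it" takes "a scene"; both are donkey pronouns co-varying with the restrictor.
Strong reading: for every (d,s,a) with gave(d,s,a), rehearsed(a,s).
Restrictor triples: (d1,s1,a1)→rehearsed(a1,s1) ✓  (d1,s1,a3)→rehearsed(a3,s1) ✓  (d1,s2,a1)→rehearsed(a1,s2) ✓  (d1,s3,a1)→rehearsed(a1,s3) ✗  (d1,s3,a2)→rehearsed(a2,s3) ✓  (d2,s1,a1)→rehearsed(a1,s1) ✓  (d2,s2,a3)→rehearsed(a3,s2) ✓  (d2,s3,a1)→rehearsed(a1,s3) ✗  (d2,s3,a2)→rehearsed(a2,s3) ✓  (d2,s3,a3)→rehearsed(a3,s3) ✓  (d3,s1,a1)→rehearsed(a1,s1) ✓  (d3,s3,a2)→rehearsed(a2,s3) ✓  (d4,s1,a1)→rehearsed(a1,s1) ✓  (d4,s1,a2)→rehearsed(a2,s1) ✓  (d4,s1,a3)→rehearsed(a3,s1) ✓
Counterexamples (restrictor triples failing the scope): 2.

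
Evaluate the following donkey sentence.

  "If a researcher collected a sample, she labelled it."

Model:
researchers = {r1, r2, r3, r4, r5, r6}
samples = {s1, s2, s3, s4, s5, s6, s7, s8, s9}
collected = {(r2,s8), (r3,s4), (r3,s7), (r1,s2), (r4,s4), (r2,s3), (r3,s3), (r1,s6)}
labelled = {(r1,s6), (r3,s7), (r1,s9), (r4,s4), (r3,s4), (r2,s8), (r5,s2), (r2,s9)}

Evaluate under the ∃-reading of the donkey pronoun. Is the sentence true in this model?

"it" takes "a sample" as antecedent — a donkey pronoun bound across the clause boundary.
Weak reading: every researcher r with some collected-sample has at least one collected-sample s such that labelled(r,s).
Per researcher: r1:✓  r2:✓  r3:✓  r4:✓
Every researcher in the restrictor has a witness.

True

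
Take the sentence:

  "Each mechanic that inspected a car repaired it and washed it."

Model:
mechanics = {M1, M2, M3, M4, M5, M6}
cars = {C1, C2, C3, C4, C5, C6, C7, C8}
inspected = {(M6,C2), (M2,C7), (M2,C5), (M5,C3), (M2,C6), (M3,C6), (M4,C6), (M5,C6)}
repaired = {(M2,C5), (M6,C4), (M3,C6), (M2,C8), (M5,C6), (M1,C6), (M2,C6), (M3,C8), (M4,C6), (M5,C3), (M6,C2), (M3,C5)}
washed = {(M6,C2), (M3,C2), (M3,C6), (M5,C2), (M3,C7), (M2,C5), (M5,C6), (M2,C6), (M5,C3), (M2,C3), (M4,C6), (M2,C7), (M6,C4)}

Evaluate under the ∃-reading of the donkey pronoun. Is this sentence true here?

True

"it" takes "a car" as antecedent — a donkey pronoun bound across the clause boundary.
Weak reading: every mechanic m with some inspected-car has at least one inspected-car c such that repaired(m,c) ∧ washed(m,c).
Per mechanic: M2:✓  M3:✓  M4:✓  M5:✓  M6:✓
Every mechanic in the restrictor has a witness.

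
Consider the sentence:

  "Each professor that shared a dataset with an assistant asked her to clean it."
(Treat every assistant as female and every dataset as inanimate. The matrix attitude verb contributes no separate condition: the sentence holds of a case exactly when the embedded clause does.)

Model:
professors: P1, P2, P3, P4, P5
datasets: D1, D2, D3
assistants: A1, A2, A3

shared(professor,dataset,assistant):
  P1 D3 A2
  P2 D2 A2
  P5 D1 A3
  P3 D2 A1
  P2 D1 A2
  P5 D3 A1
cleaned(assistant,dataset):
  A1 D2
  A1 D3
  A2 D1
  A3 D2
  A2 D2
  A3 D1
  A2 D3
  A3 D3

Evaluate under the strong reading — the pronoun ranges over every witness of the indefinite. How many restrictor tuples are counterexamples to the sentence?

"her" takes "an assistant" as antecedent and "it" takes "a dataset"; both are donkey pronouns co-varying with the restrictor.
Strong reading: for every (p,d,a) with shared(p,d,a), cleaned(a,d).
Restrictor triples: (P1,D3,A2)→cleaned(A2,D3) ✓  (P2,D1,A2)→cleaned(A2,D1) ✓  (P2,D2,A2)→cleaned(A2,D2) ✓  (P3,D2,A1)→cleaned(A1,D2) ✓  (P5,D1,A3)→cleaned(A3,D1) ✓  (P5,D3,A1)→cleaned(A1,D3) ✓
Counterexamples (restrictor triples failing the scope): 0.

0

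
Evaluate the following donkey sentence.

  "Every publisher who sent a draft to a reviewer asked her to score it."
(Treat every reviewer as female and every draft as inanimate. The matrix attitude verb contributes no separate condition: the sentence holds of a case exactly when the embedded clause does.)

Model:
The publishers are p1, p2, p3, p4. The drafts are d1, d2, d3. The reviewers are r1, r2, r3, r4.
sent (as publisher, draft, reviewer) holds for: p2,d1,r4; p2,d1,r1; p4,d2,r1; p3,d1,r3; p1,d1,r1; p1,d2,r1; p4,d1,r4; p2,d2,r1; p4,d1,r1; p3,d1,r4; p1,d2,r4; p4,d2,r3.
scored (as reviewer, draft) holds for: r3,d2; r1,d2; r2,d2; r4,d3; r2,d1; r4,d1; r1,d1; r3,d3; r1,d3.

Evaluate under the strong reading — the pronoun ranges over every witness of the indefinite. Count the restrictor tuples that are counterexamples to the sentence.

2

"her" takes "a reviewer" as antecedent and "it" takes "a draft"; both are donkey pronouns co-varying with the restrictor.
Strong reading: for every (p,d,r) with sent(p,d,r), scored(r,d).
Restrictor triples: (p1,d1,r1)→scored(r1,d1) ✓  (p1,d2,r1)→scored(r1,d2) ✓  (p1,d2,r4)→scored(r4,d2) ✗  (p2,d1,r1)→scored(r1,d1) ✓  (p2,d1,r4)→scored(r4,d1) ✓  (p2,d2,r1)→scored(r1,d2) ✓  (p3,d1,r3)→scored(r3,d1) ✗  (p3,d1,r4)→scored(r4,d1) ✓  (p4,d1,r1)→scored(r1,d1) ✓  (p4,d1,r4)→scored(r4,d1) ✓  (p4,d2,r1)→scored(r1,d2) ✓  (p4,d2,r3)→scored(r3,d2) ✓
Counterexamples (restrictor triples failing the scope): 2.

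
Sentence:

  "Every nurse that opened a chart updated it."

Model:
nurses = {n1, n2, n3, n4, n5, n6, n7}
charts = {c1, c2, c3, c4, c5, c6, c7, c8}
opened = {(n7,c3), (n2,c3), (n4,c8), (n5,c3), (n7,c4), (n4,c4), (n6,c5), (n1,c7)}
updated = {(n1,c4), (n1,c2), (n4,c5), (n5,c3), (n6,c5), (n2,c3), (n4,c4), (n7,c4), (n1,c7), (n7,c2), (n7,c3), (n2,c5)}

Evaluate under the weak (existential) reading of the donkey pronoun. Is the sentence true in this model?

True

"it" takes "a chart" as antecedent — a donkey pronoun bound across the clause boundary.
Weak reading: every nurse n with some opened-chart has at least one opened-chart c such that updated(n,c).
Per nurse: n1:✓  n2:✓  n4:✓  n5:✓  n6:✓  n7:✓
Every nurse in the restrictor has a witness.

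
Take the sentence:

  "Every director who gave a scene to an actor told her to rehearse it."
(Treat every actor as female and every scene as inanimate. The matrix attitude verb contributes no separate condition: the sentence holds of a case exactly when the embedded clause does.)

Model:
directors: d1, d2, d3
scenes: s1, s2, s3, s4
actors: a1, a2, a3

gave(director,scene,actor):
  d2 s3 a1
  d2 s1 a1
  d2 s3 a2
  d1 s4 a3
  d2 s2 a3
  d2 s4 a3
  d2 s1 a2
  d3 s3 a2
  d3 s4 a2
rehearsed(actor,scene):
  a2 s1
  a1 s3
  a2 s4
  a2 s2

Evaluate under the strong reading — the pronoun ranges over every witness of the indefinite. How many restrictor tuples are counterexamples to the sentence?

"her" takes "an actor" as antecedent and "it" takes "a scene"; both are donkey pronouns co-varying with the restrictor.
Strong reading: for every (d,s,a) with gave(d,s,a), rehearsed(a,s).
Restrictor triples: (d1,s4,a3)→rehearsed(a3,s4) ✗  (d2,s1,a1)→rehearsed(a1,s1) ✗  (d2,s1,a2)→rehearsed(a2,s1) ✓  (d2,s2,a3)→rehearsed(a3,s2) ✗  (d2,s3,a1)→rehearsed(a1,s3) ✓  (d2,s3,a2)→rehearsed(a2,s3) ✗  (d2,s4,a3)→rehearsed(a3,s4) ✗  (d3,s3,a2)→rehearsed(a2,s3) ✗  (d3,s4,a2)→rehearsed(a2,s4) ✓
Counterexamples (restrictor triples failing the scope): 6.

6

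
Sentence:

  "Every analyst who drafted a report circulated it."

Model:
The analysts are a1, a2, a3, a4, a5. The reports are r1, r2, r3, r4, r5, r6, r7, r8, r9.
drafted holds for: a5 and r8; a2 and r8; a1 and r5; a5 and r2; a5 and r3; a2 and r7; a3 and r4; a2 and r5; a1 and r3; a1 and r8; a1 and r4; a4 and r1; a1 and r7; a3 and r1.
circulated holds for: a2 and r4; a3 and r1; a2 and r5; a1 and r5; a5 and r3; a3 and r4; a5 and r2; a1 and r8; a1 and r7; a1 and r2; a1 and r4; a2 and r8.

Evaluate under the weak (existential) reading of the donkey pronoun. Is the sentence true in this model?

False

"it" takes "a report" as antecedent — a donkey pronoun bound across the clause boundary.
Weak reading: every analyst a with some drafted-report has at least one drafted-report r such that circulated(a,r).
Per analyst: a1:✓  a2:✓  a3:✓  a4:✗  a5:✓
a4 has no witness among its drafted-reports.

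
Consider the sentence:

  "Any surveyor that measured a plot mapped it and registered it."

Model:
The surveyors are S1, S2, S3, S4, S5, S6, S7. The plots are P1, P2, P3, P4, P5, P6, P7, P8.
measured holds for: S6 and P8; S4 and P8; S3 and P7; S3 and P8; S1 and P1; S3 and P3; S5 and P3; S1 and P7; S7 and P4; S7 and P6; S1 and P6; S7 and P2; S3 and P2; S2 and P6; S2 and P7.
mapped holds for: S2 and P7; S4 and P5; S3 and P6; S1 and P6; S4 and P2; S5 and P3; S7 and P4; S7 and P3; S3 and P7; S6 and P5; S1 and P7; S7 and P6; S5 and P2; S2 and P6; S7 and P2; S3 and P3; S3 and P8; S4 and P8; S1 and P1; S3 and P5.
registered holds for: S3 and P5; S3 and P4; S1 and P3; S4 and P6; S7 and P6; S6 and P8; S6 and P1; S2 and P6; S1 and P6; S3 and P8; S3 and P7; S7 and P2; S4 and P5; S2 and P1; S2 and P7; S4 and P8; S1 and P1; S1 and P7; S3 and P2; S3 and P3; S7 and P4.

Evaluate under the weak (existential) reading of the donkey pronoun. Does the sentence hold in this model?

"it" takes "a plot" as antecedent — a donkey pronoun bound across the clause boundary.
Weak reading: every surveyor s with some measured-plot has at least one measured-plot p such that mapped(s,p) ∧ registered(s,p).
Per surveyor: S1:✓  S2:✓  S3:✓  S4:✓  S5:✗  S6:✗  S7:✓
S5 has no witness among its measured-plots.

False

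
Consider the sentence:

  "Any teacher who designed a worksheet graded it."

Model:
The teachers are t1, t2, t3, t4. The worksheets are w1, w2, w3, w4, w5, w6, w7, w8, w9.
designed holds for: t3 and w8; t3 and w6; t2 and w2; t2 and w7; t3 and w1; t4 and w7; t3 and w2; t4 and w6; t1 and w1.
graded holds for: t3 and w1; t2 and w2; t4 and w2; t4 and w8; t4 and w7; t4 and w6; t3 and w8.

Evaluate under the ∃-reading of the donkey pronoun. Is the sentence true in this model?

"it" takes "a worksheet" as antecedent — a donkey pronoun bound across the clause boundary.
Weak reading: every teacher t with some designed-worksheet has at least one designed-worksheet w such that graded(t,w).
Per teacher: t1:✗  t2:✓  t3:✓  t4:✓
t1 has no witness among its designed-worksheets.

False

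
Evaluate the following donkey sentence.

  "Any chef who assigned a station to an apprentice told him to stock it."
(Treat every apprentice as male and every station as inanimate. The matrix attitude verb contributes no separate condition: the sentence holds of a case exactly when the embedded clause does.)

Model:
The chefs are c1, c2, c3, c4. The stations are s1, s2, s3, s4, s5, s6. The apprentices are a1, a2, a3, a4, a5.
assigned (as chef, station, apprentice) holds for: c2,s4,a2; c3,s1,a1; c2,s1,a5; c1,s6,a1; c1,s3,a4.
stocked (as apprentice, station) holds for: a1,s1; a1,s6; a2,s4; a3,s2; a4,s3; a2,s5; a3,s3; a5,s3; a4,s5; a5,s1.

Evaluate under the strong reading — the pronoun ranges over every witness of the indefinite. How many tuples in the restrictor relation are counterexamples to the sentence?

"him" takes "an apprentice" as antecedent and "it" takes "a station"; both are donkey pronouns co-varying with the restrictor.
Strong reading: for every (c,s,a) with assigned(c,s,a), stocked(a,s).
Restrictor triples: (c1,s3,a4)→stocked(a4,s3) ✓  (c1,s6,a1)→stocked(a1,s6) ✓  (c2,s1,a5)→stocked(a5,s1) ✓  (c2,s4,a2)→stocked(a2,s4) ✓  (c3,s1,a1)→stocked(a1,s1) ✓
Counterexamples (restrictor triples failing the scope): 0.

0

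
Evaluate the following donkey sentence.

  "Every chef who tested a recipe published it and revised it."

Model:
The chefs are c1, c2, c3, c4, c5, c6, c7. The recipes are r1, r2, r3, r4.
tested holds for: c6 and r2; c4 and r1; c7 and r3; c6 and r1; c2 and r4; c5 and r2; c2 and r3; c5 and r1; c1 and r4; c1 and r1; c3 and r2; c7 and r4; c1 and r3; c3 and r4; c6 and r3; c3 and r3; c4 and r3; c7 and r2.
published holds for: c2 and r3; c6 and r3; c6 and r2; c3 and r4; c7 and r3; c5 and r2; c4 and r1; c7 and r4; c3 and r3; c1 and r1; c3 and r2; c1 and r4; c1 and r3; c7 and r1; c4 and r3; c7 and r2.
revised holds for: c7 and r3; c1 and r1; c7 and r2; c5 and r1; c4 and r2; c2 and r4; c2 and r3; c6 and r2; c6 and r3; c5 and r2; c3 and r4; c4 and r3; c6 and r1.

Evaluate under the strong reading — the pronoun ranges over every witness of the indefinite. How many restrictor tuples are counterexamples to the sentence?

"it" takes "a recipe" as antecedent — a donkey pronoun bound across the clause boundary.
Strong reading: for every (c,r) with tested(c,r), published(c,r) ∧ revised(c,r).
Restrictor pairs: (c1,r1) ✓  (c1,r3) ✗  (c1,r4) ✗  (c2,r3) ✓  (c2,r4) ✗  (c3,r2) ✗  (c3,r3) ✗  (c3,r4) ✓  (c4,r1) ✗  (c4,r3) ✓  (c5,r1) ✗  (c5,r2) ✓  (c6,r1) ✗  (c6,r2) ✓  (c6,r3) ✓  (c7,r2) ✓  (c7,r3) ✓  (c7,r4) ✗
Counterexamples (restrictor pairs failing the scope): 9.

9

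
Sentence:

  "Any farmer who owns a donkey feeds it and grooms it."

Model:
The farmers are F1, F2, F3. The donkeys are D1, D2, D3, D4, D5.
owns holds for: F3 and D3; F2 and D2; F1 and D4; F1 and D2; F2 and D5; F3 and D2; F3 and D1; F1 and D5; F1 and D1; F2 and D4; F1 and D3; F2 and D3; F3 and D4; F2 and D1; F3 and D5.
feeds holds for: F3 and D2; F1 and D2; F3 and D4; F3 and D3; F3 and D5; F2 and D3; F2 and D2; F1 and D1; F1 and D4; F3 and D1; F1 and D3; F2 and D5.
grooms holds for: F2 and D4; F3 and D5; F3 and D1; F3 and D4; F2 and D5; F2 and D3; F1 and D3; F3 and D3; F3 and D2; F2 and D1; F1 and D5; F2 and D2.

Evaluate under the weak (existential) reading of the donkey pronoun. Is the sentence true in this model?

"it" takes "a donkey" as antecedent — a donkey pronoun bound across the clause boundary.
Weak reading: every farmer f with some owns-donkey has at least one owns-donkey d such that feeds(f,d) ∧ grooms(f,d).
Per farmer: F1:✓  F2:✓  F3:✓
Every farmer in the restrictor has a witness.

True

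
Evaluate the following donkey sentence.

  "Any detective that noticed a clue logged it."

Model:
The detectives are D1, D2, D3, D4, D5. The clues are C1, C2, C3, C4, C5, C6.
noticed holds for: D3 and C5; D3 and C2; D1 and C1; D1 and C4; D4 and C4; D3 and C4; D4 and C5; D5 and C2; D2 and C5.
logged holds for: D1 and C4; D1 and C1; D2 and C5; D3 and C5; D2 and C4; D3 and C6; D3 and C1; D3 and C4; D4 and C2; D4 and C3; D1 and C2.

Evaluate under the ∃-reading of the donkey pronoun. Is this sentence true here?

False

"it" takes "a clue" as antecedent — a donkey pronoun bound across the clause boundary.
Weak reading: every detective d with some noticed-clue has at least one noticed-clue c such that logged(d,c).
Per detective: D1:✓  D2:✓  D3:✓  D4:✗  D5:✗
D4 has no witness among its noticed-clues.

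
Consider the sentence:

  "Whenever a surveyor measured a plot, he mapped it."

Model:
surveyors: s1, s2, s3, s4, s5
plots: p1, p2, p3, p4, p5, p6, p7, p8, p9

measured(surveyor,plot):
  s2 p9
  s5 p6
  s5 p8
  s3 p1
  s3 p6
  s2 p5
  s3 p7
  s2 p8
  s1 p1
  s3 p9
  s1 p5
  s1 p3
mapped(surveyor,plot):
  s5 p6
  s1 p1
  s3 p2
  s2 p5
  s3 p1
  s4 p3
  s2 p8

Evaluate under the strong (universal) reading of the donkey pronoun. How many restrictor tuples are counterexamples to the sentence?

"it" takes "a plot" as antecedent — a donkey pronoun bound across the clause boundary.
Strong reading: for every (s,p) with measured(s,p), mapped(s,p).
Restrictor pairs: (s1,p1) ✓  (s1,p3) ✗  (s1,p5) ✗  (s2,p5) ✓  (s2,p8) ✓  (s2,p9) ✗  (s3,p1) ✓  (s3,p6) ✗  (s3,p7) ✗  (s3,p9) ✗  (s5,p6) ✓  (s5,p8) ✗
Counterexamples (restrictor pairs failing the scope): 7.

7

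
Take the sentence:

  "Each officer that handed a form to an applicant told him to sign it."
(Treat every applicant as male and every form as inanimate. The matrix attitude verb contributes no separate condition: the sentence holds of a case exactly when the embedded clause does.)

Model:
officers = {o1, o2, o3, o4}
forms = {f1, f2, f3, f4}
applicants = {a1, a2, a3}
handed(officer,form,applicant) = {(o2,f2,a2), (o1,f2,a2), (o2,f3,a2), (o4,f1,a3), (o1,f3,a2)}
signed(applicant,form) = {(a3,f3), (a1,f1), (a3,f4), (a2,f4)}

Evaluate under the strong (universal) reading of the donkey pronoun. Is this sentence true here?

False

"him" takes "an applicant" as antecedent and "it" takes "a form"; both are donkey pronouns co-varying with the restrictor.
Strong reading: for every (o,f,a) with handed(o,f,a), signed(a,f).
Restrictor triples: (o1,f2,a2)→signed(a2,f2) ✗  (o1,f3,a2)→signed(a2,f3) ✗  (o2,f2,a2)→signed(a2,f2) ✗  (o2,f3,a2)→signed(a2,f3) ✗  (o4,f1,a3)→signed(a3,f1) ✗
Counterexample: (o1,f2,a2) — signed(a2,f2) does not hold.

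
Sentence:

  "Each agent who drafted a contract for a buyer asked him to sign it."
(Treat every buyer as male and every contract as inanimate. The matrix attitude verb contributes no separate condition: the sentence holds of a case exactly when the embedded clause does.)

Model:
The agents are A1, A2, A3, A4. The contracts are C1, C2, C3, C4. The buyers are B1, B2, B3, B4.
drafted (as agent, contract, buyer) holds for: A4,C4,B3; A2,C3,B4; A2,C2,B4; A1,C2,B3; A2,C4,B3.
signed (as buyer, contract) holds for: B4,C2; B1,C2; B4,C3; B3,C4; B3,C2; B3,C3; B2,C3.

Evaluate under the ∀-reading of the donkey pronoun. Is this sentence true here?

True

"him" takes "a buyer" as antecedent and "it" takes "a contract"; both are donkey pronouns co-varying with the restrictor.
Strong reading: for every (a,c,b) with drafted(a,c,b), signed(b,c).
Restrictor triples: (A1,C2,B3)→signed(B3,C2) ✓  (A2,C2,B4)→signed(B4,C2) ✓  (A2,C3,B4)→signed(B4,C3) ✓  (A2,C4,B3)→signed(B3,C4) ✓  (A4,C4,B3)→signed(B3,C4) ✓
Every restrictor triple satisfies the scope.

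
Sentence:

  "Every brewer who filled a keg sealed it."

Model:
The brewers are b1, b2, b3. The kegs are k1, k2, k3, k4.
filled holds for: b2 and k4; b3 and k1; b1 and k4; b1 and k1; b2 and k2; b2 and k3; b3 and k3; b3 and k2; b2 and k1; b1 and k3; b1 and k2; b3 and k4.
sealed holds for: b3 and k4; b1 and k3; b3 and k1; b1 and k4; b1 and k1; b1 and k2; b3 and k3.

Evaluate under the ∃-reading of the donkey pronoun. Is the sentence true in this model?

"it" takes "a keg" as antecedent — a donkey pronoun bound across the clause boundary.
Weak reading: every brewer b with some filled-keg has at least one filled-keg k such that sealed(b,k).
Per brewer: b1:✓  b2:✗  b3:✓
b2 has no witness among its filled-kegs.

False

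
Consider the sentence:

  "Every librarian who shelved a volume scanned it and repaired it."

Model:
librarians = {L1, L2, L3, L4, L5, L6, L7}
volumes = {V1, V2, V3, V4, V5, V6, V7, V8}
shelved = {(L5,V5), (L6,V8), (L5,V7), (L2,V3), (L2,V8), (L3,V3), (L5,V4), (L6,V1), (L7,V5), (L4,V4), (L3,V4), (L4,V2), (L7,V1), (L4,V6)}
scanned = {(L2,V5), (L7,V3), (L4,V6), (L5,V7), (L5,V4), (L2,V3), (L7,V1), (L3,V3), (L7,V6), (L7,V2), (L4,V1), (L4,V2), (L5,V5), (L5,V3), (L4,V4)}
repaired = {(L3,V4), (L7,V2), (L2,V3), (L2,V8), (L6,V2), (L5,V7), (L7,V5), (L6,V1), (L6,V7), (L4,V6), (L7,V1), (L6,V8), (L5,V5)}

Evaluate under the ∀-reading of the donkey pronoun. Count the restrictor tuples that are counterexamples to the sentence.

"it" takes "a volume" as antecedent — a donkey pronoun bound across the clause boundary.
Strong reading: for every (l,v) with shelved(l,v), scanned(l,v) ∧ repaired(l,v).
Restrictor pairs: (L2,V3) ✓  (L2,V8) ✗  (L3,V3) ✗  (L3,V4) ✗  (L4,V2) ✗  (L4,V4) ✗  (L4,V6) ✓  (L5,V4) ✗  (L5,V5) ✓  (L5,V7) ✓  (L6,V1) ✗  (L6,V8) ✗  (L7,V1) ✓  (L7,V5) ✗
Counterexamples (restrictor pairs failing the scope): 9.

9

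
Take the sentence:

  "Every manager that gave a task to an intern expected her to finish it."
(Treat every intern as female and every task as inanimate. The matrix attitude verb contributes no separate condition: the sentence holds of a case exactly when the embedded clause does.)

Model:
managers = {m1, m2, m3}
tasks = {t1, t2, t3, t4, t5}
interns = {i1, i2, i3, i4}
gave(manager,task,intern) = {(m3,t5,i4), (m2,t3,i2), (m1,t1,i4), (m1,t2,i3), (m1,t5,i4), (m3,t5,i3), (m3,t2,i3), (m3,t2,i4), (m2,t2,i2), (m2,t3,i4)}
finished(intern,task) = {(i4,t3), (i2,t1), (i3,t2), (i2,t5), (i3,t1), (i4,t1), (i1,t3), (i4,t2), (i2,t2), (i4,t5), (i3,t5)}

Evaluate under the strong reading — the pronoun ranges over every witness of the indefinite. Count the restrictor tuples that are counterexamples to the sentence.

"her" takes "an intern" as antecedent and "it" takes "a task"; both are donkey pronouns co-varying with the restrictor.
Strong reading: for every (m,t,i) with gave(m,t,i), finished(i,t).
Restrictor triples: (m1,t1,i4)→finished(i4,t1) ✓  (m1,t2,i3)→finished(i3,t2) ✓  (m1,t5,i4)→finished(i4,t5) ✓  (m2,t2,i2)→finished(i2,t2) ✓  (m2,t3,i2)→finished(i2,t3) ✗  (m2,t3,i4)→finished(i4,t3) ✓  (m3,t2,i3)→finished(i3,t2) ✓  (m3,t2,i4)→finished(i4,t2) ✓  (m3,t5,i3)→finished(i3,t5) ✓  (m3,t5,i4)→finished(i4,t5) ✓
Counterexamples (restrictor triples failing the scope): 1.

1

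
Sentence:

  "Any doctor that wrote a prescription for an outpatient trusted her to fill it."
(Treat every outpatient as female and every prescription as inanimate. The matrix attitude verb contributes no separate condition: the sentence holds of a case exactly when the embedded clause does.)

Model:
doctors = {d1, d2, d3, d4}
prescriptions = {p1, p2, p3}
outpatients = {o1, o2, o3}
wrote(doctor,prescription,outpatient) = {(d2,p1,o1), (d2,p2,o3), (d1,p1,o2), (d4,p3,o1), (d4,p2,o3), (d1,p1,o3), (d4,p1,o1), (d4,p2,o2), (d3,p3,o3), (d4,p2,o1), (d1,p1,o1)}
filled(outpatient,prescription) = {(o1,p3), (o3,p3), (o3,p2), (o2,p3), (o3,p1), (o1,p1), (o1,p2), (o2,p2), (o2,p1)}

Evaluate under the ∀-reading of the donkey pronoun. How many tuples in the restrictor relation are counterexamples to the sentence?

"her" takes "an outpatient" as antecedent and "it" takes "a prescription"; both are donkey pronouns co-varying with the restrictor.
Strong reading: for every (d,p,o) with wrote(d,p,o), filled(o,p).
Restrictor triples: (d1,p1,o1)→filled(o1,p1) ✓  (d1,p1,o2)→filled(o2,p1) ✓  (d1,p1,o3)→filled(o3,p1) ✓  (d2,p1,o1)→filled(o1,p1) ✓  (d2,p2,o3)→filled(o3,p2) ✓  (d3,p3,o3)→filled(o3,p3) ✓  (d4,p1,o1)→filled(o1,p1) ✓  (d4,p2,o1)→filled(o1,p2) ✓  (d4,p2,o2)→filled(o2,p2) ✓  (d4,p2,o3)→filled(o3,p2) ✓  (d4,p3,o1)→filled(o1,p3) ✓
Counterexamples (restrictor triples failing the scope): 0.

0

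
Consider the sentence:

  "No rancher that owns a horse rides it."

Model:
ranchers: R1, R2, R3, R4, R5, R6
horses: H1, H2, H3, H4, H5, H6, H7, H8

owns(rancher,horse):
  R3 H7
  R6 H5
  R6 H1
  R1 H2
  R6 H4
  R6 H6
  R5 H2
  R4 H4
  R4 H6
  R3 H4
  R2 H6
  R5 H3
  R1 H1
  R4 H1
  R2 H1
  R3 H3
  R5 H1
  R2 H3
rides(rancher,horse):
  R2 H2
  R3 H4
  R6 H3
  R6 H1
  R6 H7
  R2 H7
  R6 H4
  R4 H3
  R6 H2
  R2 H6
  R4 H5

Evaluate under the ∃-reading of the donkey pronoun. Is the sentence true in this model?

"it" takes "a horse" as antecedent — a donkey pronoun bound across the clause boundary.
Truth condition: for no (r,h) with owns(r,h) does rides(r,h) hold.
Restrictor pairs — does the scope hold? (R1,H1):fails  (R1,H2):fails  (R2,H1):fails  (R2,H3):fails  (R2,H6):holds  (R3,H3):fails  (R3,H4):holds  (R3,H7):fails  (R4,H1):fails  (R4,H4):fails  (R4,H6):fails  (R5,H1):fails  (R5,H2):fails  (R5,H3):fails  (R6,H1):holds  (R6,H4):holds  (R6,H5):fails  (R6,H6):fails
Scope holds for 4 pair(s), so the sentence is false.

False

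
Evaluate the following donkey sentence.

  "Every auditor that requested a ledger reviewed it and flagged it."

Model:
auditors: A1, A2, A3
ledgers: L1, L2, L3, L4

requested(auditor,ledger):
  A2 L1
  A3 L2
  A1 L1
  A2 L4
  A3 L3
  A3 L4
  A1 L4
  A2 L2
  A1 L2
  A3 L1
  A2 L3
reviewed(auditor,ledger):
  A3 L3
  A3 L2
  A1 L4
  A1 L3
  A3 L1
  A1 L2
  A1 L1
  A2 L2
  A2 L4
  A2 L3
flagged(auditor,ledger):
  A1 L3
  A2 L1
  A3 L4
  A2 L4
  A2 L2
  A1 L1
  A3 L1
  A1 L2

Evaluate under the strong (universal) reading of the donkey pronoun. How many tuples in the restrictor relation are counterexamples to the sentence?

"it" takes "a ledger" as antecedent — a donkey pronoun bound across the clause boundary.
Strong reading: for every (a,l) with requested(a,l), reviewed(a,l) ∧ flagged(a,l).
Restrictor pairs: (A1,L1) ✓  (A1,L2) ✓  (A1,L4) ✗  (A2,L1) ✗  (A2,L2) ✓  (A2,L3) ✗  (A2,L4) ✓  (A3,L1) ✓  (A3,L2) ✗  (A3,L3) ✗  (A3,L4) ✗
Counterexamples (restrictor pairs failing the scope): 6.

6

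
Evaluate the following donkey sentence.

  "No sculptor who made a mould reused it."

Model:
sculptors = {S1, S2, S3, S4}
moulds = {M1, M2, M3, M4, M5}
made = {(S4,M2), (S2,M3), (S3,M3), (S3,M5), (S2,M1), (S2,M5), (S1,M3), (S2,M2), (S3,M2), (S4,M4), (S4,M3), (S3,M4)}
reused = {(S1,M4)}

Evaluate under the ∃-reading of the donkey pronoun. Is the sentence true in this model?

True

"it" takes "a mould" as antecedent — a donkey pronoun bound across the clause boundary.
Truth condition: for no (s,m) with made(s,m) does reused(s,m) hold.
Restrictor pairs — does the scope hold? (S1,M3):fails  (S2,M1):fails  (S2,M2):fails  (S2,M3):fails  (S2,M5):fails  (S3,M2):fails  (S3,M3):fails  (S3,M4):fails  (S3,M5):fails  (S4,M2):fails  (S4,M3):fails  (S4,M4):fails
Scope holds for no restrictor pair, so the sentence is true.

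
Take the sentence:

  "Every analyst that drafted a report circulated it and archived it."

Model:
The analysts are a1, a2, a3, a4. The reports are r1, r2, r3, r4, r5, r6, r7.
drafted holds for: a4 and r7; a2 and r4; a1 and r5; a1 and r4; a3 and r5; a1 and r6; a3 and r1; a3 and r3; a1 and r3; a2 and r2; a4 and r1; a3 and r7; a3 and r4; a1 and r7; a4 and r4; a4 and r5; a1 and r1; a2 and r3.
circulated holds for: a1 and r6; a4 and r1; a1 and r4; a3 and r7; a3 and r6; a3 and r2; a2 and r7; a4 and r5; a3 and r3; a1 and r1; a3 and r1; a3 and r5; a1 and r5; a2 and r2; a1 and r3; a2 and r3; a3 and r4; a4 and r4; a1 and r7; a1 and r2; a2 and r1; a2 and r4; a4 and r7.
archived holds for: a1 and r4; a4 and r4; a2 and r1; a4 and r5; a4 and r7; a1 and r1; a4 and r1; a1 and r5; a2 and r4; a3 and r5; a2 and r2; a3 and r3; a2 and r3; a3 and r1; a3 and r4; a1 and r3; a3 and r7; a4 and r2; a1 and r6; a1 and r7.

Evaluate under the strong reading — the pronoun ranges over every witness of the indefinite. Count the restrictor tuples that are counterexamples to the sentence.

"it" takes "a report" as antecedent — a donkey pronoun bound across the clause boundary.
Strong reading: for every (a,r) with drafted(a,r), circulated(a,r) ∧ archived(a,r).
Restrictor pairs: (a1,r1) ✓  (a1,r3) ✓  (a1,r4) ✓  (a1,r5) ✓  (a1,r6) ✓  (a1,r7) ✓  (a2,r2) ✓  (a2,r3) ✓  (a2,r4) ✓  (a3,r1) ✓  (a3,r3) ✓  (a3,r4) ✓  (a3,r5) ✓  (a3,r7) ✓  (a4,r1) ✓  (a4,r4) ✓  (a4,r5) ✓  (a4,r7) ✓
Counterexamples (restrictor pairs failing the scope): 0.

0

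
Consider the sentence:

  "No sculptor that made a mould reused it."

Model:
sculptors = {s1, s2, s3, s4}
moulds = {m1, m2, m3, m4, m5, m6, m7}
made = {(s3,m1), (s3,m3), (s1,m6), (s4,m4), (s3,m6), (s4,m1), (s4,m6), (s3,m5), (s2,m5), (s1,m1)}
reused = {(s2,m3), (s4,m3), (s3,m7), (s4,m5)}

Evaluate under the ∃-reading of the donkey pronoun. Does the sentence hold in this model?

"it" takes "a mould" as antecedent — a donkey pronoun bound across the clause boundary.
Truth condition: for no (s,m) with made(s,m) does reused(s,m) hold.
Restrictor pairs — does the scope hold? (s1,m1):fails  (s1,m6):fails  (s2,m5):fails  (s3,m1):fails  (s3,m3):fails  (s3,m5):fails  (s3,m6):fails  (s4,m1):fails  (s4,m4):fails  (s4,m6):fails
Scope holds for no restrictor pair, so the sentence is true.

True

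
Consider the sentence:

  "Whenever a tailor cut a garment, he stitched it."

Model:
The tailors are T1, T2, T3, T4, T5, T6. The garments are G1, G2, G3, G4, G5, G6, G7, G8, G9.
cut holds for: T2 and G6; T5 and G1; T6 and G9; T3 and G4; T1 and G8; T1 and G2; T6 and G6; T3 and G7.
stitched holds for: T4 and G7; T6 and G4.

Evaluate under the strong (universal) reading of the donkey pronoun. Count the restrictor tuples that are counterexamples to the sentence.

8

"it" takes "a garment" as antecedent — a donkey pronoun bound across the clause boundary.
Strong reading: for every (t,g) with cut(t,g), stitched(t,g).
Restrictor pairs: (T1,G2) ✗  (T1,G8) ✗  (T2,G6) ✗  (T3,G4) ✗  (T3,G7) ✗  (T5,G1) ✗  (T6,G6) ✗  (T6,G9) ✗
Counterexamples (restrictor pairs failing the scope): 8.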